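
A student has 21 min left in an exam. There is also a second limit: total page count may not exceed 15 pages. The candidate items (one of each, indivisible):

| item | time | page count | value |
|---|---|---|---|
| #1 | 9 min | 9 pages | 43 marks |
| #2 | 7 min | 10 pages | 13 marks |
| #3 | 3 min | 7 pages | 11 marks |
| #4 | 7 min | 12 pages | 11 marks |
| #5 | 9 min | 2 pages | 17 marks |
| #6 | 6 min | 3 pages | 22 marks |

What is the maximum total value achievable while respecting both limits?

65 marks

Feasible sets respecting both limits:
- #1+#6: time 15, page count 12, value 65
- #1+#5: time 18, page count 11, value 60
- #3+#5+#6: time 18, page count 12, value 50
- #1: time 9, page count 9, value 43
Best: 65 marks.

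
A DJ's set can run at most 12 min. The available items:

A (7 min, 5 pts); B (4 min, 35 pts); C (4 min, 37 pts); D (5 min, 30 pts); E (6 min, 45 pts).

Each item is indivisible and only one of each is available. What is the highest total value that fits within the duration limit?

Check high-value combinations within 12 min:
- C+E: duration 4+6=10, value 37+45=82
- B+E: duration 4+6=10, value 35+45=80
- D+E: duration 5+6=11, value 30+45=75
- B+C: duration 4+4=8, value 35+37=72
- C+D: duration 4+5=9, value 37+30=67
Best: 82 pts.

82 pts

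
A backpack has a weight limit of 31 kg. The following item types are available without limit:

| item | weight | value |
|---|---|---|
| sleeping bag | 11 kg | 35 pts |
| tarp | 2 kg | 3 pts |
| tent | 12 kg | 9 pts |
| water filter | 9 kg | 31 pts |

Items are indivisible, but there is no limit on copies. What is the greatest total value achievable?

Best value-per-unit is water filter at 31/9; filling with it alone gives 3×31 = 93.
Optimal mix: 2×sleeping bag + 1×water filter → weight 31, value 101.

101 pts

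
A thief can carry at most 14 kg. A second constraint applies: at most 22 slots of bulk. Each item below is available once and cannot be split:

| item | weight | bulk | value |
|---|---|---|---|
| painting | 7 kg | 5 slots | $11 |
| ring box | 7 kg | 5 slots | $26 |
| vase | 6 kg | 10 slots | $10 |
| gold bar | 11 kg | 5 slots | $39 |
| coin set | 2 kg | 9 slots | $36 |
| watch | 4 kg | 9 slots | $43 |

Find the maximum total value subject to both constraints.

$79

Feasible sets respecting both limits:
- coin set+watch: weight 6, bulk 18, value 79
- gold bar+coin set: weight 13, bulk 14, value 75
- ring box+watch: weight 11, bulk 14, value 69
Best: $79.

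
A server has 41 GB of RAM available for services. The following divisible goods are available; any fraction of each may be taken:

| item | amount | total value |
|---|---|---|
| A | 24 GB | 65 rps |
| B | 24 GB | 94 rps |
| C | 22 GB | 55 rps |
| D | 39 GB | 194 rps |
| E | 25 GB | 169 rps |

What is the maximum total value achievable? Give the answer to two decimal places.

Take in order of value per unit:
- E (169/25 per unit): all 25 → value 169, running total 169.00
- D (194/39 per unit): 16 of 39 → value 16×194/39 = 79.5897, running total 248.59
Total 248.59.

248.59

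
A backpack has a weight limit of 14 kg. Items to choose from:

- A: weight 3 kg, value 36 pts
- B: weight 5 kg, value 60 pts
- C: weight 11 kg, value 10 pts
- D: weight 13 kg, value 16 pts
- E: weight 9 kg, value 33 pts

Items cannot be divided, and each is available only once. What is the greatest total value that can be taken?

This is a 0/1 knapsack; check combinations near the capacity.
- A+B: weight 3+5=8, value 36+60=96
- B+E: weight 5+9=14, value 60+33=93
- A+E: weight 3+9=12, value 36+33=69
- B: weight 5, value 60
- A+C: weight 3+11=14, value 36+10=46
Best: 96 pts.

96 pts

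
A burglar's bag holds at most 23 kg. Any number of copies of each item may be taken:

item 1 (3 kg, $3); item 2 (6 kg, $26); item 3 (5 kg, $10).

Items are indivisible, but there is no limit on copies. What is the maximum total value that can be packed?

$88

Best value-per-unit is item 2 at 26/6; filling with it alone gives 3×26 = 78.
Optimal mix: 3×item 2 + 1×item 3 → weight 23, value 88.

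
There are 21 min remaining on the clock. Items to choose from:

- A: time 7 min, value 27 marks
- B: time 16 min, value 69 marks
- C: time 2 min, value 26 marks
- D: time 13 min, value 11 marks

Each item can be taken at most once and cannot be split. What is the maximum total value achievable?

Check high-value combinations within 21 min:
- B+C: time 16+2=18, value 69+26=95
- B: time 16, value 69
- A+C: time 7+2=9, value 27+26=53
- A+D: time 7+13=20, value 27+11=38
Best: 95 marks.

95 marks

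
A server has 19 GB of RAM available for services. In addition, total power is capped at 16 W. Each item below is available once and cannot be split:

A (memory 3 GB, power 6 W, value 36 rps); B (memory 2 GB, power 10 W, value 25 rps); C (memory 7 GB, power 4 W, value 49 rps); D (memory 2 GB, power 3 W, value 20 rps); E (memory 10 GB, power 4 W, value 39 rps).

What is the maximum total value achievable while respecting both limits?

108 rps

Feasible sets respecting both limits:
- C+D+E: memory 19, power 11, value 108
- A+C+D: memory 12, power 13, value 105
- A+D+E: memory 15, power 13, value 95
Best: 108 rps.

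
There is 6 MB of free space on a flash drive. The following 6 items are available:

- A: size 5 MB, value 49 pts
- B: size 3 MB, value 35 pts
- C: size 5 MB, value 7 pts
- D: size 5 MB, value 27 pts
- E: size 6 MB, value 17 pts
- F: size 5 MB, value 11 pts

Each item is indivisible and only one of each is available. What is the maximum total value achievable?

49 pts

This is a 0/1 knapsack; check combinations near the capacity.
- A: size 5, value 49
- B: size 3, value 35
- D: size 5, value 27
- E: size 6, value 17
- F: size 5, value 11
Best: 49 pts.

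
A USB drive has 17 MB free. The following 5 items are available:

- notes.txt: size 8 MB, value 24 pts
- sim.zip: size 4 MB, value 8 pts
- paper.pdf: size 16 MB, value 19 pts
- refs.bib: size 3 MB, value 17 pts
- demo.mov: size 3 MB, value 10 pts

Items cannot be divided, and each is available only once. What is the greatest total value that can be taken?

Check high-value combinations within 17 MB:
- notes.txt+refs.bib+demo.mov: size 8+3+3=14, value 24+17+10=51
- notes.txt+sim.zip+refs.bib: size 8+4+3=15, value 24+8+17=49
- notes.txt+sim.zip+demo.mov: size 8+4+3=15, value 24+8+10=42
Best: 51 pts.

51 pts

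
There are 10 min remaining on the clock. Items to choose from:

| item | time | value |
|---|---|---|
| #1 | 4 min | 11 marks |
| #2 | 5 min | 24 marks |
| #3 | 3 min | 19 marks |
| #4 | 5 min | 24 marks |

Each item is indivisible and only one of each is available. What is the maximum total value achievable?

Check high-value combinations within 10 min:
- #2+#4: time 5+5=10, value 24+24=48
- #2+#3: time 5+3=8, value 24+19=43
- #3+#4: time 3+5=8, value 19+24=43
- #1+#2: time 4+5=9, value 11+24=35
Best: 48 marks.

48 marks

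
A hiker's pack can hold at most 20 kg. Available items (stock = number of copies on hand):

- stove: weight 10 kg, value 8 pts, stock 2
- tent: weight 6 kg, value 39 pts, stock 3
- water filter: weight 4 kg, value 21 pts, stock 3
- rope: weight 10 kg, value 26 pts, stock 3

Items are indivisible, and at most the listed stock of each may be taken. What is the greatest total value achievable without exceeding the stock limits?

120 pts

Top feasible selections:
- 2×tent + 2×water filter: weight 20, value 120
- 3×tent: weight 18, value 117
- 1×tent + 3×water filter: weight 18, value 102
- 2×tent + 1×water filter: weight 16, value 99
Best: 120 pts.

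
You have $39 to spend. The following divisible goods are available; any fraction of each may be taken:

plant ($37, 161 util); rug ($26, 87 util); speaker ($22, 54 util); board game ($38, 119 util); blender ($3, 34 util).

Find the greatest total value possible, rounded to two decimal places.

Take in order of value per unit:
- blender (34/3 per unit): all 3 → value 34, running total 34.00
- plant (161/37 per unit): 36 of 37 → value 36×161/37 = 156.6486, running total 190.65
Total 190.65.

190.65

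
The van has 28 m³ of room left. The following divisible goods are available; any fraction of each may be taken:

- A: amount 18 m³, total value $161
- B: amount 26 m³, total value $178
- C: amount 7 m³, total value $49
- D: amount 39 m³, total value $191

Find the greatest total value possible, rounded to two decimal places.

230.54

Take in order of value per unit:
- A (161/18 per unit): all 18 → value 161, running total 161.00
- C (49/7 per unit): all 7 → value 49, running total 210.00
- B (178/26 per unit): 3 of 26 → value 3×178/26 = 20.5385, running total 230.54
Total 230.54.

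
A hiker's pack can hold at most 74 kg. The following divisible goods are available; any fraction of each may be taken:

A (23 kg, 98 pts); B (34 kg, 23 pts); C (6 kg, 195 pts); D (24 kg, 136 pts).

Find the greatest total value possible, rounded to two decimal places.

Take in order of value per unit:
- C (195/6 per unit): all 6 → value 195, running total 195.00
- D (136/24 per unit): all 24 → value 136, running total 331.00
- A (98/23 per unit): all 23 → value 98, running total 429.00
- B (23/34 per unit): 21 of 34 → value 21×23/34 = 14.2059, running total 443.21
Total 443.21.

443.21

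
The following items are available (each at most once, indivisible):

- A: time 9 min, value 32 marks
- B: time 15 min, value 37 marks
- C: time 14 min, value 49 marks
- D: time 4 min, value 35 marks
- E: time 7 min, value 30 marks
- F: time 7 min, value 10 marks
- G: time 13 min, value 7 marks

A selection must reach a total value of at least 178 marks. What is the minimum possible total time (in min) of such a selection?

49

Subsets with value ≥ 178, sorted by total time:
- A+B+C+D+E: time 49, value 183
- A+B+C+D+E+F: time 56, value 193
- A+B+C+D+E+G: time 62, value 190
- A+B+C+D+E+F+G: time 69, value 200
Minimum time: 49 min.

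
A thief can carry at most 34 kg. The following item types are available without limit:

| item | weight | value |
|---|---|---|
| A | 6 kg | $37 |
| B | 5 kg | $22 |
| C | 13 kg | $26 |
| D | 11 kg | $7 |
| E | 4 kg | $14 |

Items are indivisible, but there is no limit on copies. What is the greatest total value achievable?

Best value-per-unit is A at 37/6; filling with it alone gives 5×37 = 185.
Optimal mix: 5×A + 1×E → weight 34, value 199.

$199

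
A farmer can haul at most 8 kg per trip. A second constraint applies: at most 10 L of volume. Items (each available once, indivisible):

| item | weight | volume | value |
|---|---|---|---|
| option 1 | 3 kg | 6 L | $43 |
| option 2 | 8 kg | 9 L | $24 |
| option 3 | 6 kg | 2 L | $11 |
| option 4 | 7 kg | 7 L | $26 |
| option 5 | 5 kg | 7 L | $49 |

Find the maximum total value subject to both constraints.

Feasible sets respecting both limits:
- option 5: weight 5, volume 7, value 49
- option 1: weight 3, volume 6, value 43
- option 4: weight 7, volume 7, value 26
Best: $49.

$49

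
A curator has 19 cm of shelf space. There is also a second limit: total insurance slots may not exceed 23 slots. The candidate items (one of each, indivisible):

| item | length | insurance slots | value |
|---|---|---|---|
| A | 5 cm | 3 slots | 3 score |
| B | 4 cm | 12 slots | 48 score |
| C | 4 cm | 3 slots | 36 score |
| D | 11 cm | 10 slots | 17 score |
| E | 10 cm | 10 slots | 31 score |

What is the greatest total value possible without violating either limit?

87 score

Feasible sets respecting both limits:
- A+B+C: length 13, insurance slots 18, value 87
- B+C: length 8, insurance slots 15, value 84
- B+E: length 14, insurance slots 22, value 79
- A+C+E: length 19, insurance slots 16, value 70
Best: 87 score.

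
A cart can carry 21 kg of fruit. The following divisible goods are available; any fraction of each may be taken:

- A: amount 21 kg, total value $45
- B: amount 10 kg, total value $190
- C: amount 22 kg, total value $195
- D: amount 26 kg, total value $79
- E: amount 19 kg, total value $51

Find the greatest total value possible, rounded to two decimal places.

287.50

Take in order of value per unit:
- B (190/10 per unit): all 10 → value 190, running total 190.00
- C (195/22 per unit): 11 of 22 → value 11×195/22 = 97.5000, running total 287.50
Total 287.50.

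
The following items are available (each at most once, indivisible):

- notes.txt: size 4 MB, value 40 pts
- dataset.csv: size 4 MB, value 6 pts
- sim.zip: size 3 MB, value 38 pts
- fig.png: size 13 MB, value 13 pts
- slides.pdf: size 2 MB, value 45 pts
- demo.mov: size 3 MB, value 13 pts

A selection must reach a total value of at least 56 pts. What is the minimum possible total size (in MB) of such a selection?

Subsets with value ≥ 56, sorted by total size:
- sim.zip+slides.pdf: size 5, value 83
- slides.pdf+demo.mov: size 5, value 58
- notes.txt+slides.pdf: size 6, value 85
- notes.txt+sim.zip: size 7, value 78
Minimum size: 5 MB.

5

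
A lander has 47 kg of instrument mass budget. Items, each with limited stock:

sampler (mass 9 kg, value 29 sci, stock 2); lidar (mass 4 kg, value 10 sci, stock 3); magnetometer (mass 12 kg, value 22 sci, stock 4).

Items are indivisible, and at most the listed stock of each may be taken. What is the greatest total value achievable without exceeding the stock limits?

112 sci

Top feasible selections:
- 2×sampler + 1×lidar + 2×magnetometer: mass 46, value 112
- 2×sampler + 3×lidar + 1×magnetometer: mass 42, value 110
- 1×sampler + 3×lidar + 2×magnetometer: mass 45, value 103
Best: 112 sci.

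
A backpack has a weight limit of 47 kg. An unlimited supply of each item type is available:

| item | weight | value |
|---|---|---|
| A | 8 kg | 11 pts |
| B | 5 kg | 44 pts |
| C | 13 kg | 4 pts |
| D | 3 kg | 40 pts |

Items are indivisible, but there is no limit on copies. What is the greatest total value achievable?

Best value-per-unit is D at 40/3; filling with it alone gives 15×40 = 600.
Optimal mix: 1×B + 14×D → weight 47, value 604.

604 pts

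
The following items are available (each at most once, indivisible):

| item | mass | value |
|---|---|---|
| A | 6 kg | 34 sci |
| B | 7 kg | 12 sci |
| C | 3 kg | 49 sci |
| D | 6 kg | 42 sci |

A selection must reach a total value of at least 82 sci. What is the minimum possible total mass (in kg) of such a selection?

9

Subsets with value ≥ 82, sorted by total mass:
- C+D: mass 9, value 91
- A+C: mass 9, value 83
- A+C+D: mass 15, value 125
Minimum mass: 9 kg.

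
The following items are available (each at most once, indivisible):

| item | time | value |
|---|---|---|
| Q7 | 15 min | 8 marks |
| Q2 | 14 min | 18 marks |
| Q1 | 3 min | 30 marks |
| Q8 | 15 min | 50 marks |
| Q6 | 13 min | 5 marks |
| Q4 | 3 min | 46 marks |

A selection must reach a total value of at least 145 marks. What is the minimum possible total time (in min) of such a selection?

48

Subsets with value ≥ 145, sorted by total time:
- Q2+Q1+Q8+Q6+Q4: time 48, value 149
- Q7+Q2+Q1+Q8+Q4: time 50, value 152
Minimum time: 48 min.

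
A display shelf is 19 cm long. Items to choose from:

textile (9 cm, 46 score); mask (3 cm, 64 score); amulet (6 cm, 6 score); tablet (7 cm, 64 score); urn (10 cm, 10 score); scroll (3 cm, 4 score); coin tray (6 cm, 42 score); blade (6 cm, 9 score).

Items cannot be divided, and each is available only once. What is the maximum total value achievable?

Check high-value combinations within 19 cm:
- textile+mask+tablet: length 9+3+7=19, value 46+64+64=174
- mask+tablet+scroll+coin tray: length 3+7+3+6=19, value 64+64+4+42=174
- mask+tablet+coin tray: length 3+7+6=16, value 64+64+42=170
- textile+mask+coin tray: length 9+3+6=18, value 46+64+42=152
Best: 174 score.

174 score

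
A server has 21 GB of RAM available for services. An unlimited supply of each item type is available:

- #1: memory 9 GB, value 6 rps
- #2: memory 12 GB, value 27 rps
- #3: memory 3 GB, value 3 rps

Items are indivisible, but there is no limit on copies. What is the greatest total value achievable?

Best value-per-unit is #2 at 27/12; filling with it alone gives 1×27 = 27.
Optimal mix: 1×#2 + 3×#3 → memory 21, value 36.

36 rps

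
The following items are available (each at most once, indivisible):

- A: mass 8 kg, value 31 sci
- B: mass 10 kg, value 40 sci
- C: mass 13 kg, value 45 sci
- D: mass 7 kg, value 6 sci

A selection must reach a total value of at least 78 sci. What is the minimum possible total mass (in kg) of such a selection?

23

Subsets with value ≥ 78, sorted by total mass:
- B+C: mass 23, value 85
- A+C+D: mass 28, value 82
- B+C+D: mass 30, value 91
Minimum mass: 23 kg.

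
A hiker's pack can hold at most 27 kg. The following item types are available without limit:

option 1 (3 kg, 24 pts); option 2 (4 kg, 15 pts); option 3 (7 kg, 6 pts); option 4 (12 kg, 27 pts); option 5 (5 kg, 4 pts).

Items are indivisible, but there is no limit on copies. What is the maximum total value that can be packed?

Best value-per-unit is option 1 at 24/3, and filling with it alone uses weight 9×3=27. No mix of the others beats 9×24 = 216.

216 pts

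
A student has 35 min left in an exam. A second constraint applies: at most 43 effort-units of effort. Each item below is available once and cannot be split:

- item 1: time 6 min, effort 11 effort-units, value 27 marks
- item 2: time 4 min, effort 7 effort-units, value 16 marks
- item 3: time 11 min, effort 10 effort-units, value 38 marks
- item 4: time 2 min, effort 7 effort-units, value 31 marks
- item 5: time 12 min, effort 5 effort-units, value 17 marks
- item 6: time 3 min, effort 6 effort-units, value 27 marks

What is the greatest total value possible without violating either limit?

Feasible sets respecting both limits:
- item 1+item 3+item 4+item 5+item 6: time 34, effort 39, value 140
- item 1+item 2+item 3+item 4+item 6: time 26, effort 41, value 139
- item 1+item 2+item 3+item 4+item 5: time 35, effort 40, value 129
- item 2+item 3+item 4+item 5+item 6: time 32, effort 35, value 129
Best: 140 marks.

140 marks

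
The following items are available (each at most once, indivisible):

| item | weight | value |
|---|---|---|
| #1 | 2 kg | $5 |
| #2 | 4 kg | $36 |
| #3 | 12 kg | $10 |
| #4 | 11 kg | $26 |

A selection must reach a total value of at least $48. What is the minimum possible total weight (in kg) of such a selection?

15

Subsets with value ≥ 48, sorted by total weight:
- #2+#4: weight 15, value 62
- #1+#2+#4: weight 17, value 67
- #1+#2+#3: weight 18, value 51
Minimum weight: 15 kg.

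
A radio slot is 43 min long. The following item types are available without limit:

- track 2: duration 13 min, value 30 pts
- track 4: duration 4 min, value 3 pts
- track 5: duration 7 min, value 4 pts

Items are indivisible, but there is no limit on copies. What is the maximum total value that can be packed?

Best value-per-unit is track 2 at 30/13; filling with it alone gives 3×30 = 90.
Optimal mix: 3×track 2 + 1×track 4 → duration 43, value 93.

93 pts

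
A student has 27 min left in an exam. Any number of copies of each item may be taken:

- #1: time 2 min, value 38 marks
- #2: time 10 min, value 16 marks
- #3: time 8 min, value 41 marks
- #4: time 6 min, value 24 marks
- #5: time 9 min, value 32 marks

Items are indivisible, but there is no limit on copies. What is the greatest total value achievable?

494 marks

Best value-per-unit is #1 at 38/2, and filling with it alone uses time 13×2=26. No mix of the others beats 13×38 = 494.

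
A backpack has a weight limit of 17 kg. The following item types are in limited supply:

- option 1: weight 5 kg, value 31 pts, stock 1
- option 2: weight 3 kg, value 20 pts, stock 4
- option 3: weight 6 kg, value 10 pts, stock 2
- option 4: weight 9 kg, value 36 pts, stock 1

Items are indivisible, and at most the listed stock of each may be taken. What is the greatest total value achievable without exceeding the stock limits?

Best selections within weight 17 and stock limits:
- 1×option 1 + 4×option 2: weight 17, value 111
- 1×option 1 + 3×option 2: weight 14, value 91
Best: 111 pts.

111 pts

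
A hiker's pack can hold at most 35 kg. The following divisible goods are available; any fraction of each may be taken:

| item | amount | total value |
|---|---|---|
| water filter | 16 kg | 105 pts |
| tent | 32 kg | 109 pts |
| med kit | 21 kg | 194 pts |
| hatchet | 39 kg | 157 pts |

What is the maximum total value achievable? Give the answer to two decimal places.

Take in order of value per unit:
- med kit (194/21 per unit): all 21 → value 194, running total 194.00
- water filter (105/16 per unit): 14 of 16 → value 14×105/16 = 91.8750, running total 285.88
Total 285.88.

285.88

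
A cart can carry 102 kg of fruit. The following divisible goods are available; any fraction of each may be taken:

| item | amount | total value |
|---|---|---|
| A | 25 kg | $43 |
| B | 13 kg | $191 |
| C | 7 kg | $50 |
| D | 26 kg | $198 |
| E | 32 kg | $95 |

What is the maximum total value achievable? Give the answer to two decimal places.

Take in order of value per unit:
- B (191/13 per unit): all 13 → value 191, running total 191.00
- D (198/26 per unit): all 26 → value 198, running total 389.00
- C (50/7 per unit): all 7 → value 50, running total 439.00
- E (95/32 per unit): all 32 → value 95, running total 534.00
- A (43/25 per unit): 24 of 25 → value 24×43/25 = 41.2800, running total 575.28
Total 575.28.

575.28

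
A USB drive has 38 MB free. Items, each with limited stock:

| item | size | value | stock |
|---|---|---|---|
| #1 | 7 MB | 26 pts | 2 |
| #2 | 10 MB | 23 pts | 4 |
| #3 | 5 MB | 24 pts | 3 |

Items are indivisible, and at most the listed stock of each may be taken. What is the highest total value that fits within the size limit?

124 pts

Top feasible selections:
- 2×#1 + 3×#3: size 29, value 124
- 2×#1 + 1×#2 + 2×#3: size 34, value 123
- 1×#1 + 1×#2 + 3×#3: size 32, value 121
- 1×#1 + 2×#2 + 2×#3: size 37, value 120
Best: 124 pts.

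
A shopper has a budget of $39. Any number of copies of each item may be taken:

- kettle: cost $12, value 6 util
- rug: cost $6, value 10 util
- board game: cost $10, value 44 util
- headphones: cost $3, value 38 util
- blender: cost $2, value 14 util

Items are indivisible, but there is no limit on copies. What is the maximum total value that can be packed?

494 util

Best value-per-unit is headphones at 38/3, and filling with it alone uses cost 13×3=39. No mix of the others beats 13×38 = 494.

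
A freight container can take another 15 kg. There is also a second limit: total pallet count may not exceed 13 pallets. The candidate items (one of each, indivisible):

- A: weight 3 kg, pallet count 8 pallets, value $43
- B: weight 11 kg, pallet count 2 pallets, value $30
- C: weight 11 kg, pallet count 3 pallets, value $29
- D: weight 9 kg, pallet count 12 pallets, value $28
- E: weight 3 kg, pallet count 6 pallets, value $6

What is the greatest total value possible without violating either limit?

Feasible sets respecting both limits:
- A+B: weight 14, pallet count 10, value 73
- A+C: weight 14, pallet count 11, value 72
- A: weight 3, pallet count 8, value 43
- B+E: weight 14, pallet count 8, value 36
Best: $73.

$73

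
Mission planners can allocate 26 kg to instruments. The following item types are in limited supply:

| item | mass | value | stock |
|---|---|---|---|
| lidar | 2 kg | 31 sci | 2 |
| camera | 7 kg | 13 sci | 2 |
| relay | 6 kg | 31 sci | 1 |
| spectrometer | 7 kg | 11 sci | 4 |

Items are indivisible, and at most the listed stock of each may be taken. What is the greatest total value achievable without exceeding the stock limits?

Top feasible selections:
- 2×lidar + 2×camera + 1×relay: mass 24, value 119
- 2×lidar + 1×camera + 1×relay + 1×spectrometer: mass 24, value 117
- 2×lidar + 1×relay + 2×spectrometer: mass 24, value 115
Best: 119 sci.

119 sci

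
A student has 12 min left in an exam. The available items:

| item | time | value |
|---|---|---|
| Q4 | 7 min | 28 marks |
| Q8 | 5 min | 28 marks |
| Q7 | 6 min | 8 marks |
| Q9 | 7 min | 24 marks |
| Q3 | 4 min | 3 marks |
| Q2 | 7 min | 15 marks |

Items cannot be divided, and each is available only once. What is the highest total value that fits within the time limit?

56 marks

Check high-value combinations within 12 min:
- Q4+Q8: time 7+5=12, value 28+28=56
- Q8+Q9: time 5+7=12, value 28+24=52
- Q8+Q2: time 5+7=12, value 28+15=43
- Q8+Q7: time 5+6=11, value 28+8=36
Best: 56 marks.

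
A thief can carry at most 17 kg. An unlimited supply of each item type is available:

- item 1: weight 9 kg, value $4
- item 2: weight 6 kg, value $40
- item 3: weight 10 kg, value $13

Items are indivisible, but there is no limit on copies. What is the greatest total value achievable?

Best value-per-unit is item 2 at 40/6, and filling with it alone uses weight 2×6=12. No mix of the others beats 2×40 = 80.

$80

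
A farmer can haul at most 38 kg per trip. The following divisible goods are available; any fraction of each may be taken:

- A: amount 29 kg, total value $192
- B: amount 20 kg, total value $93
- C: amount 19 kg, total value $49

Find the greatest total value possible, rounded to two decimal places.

233.85

Take in order of value per unit:
- A (192/29 per unit): all 29 → value 192, running total 192.00
- B (93/20 per unit): 9 of 20 → value 9×93/20 = 41.8500, running total 233.85
Total 233.85.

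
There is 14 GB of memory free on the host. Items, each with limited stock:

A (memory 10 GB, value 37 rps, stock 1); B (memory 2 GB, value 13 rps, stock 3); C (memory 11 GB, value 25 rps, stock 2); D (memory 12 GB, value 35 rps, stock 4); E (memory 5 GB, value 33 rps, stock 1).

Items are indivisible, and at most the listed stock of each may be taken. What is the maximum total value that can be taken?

Best selections within memory 14 and stock limits:
- 3×B + 1×E: memory 11, value 72
- 1×A + 2×B: memory 14, value 63
- 2×B + 1×E: memory 9, value 59
Best: 72 rps.

72 rps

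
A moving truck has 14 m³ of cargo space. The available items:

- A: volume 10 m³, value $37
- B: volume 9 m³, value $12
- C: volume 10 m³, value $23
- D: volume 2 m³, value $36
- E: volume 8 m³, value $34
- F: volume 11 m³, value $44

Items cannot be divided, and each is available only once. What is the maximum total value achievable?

$80

Check high-value combinations within 14 m³:
- D+F: volume 2+11=13, value 36+44=80
- A+D: volume 10+2=12, value 37+36=73
- D+E: volume 2+8=10, value 36+34=70
- C+D: volume 10+2=12, value 23+36=59
Best: $80.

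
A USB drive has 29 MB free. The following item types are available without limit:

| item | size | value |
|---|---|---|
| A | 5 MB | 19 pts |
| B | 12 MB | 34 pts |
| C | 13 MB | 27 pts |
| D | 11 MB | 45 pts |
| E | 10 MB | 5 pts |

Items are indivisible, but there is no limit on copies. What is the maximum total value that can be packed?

109 pts

Best value-per-unit is D at 45/11; filling with it alone gives 2×45 = 90.
Optimal mix: 1×A + 2×D → size 27, value 109.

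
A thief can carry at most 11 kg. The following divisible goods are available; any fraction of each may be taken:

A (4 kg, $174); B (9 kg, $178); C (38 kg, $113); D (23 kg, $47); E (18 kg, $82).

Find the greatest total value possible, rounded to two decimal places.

Take in order of value per unit:
- A (174/4 per unit): all 4 → value 174, running total 174.00
- B (178/9 per unit): 7 of 9 → value 7×178/9 = 138.4444, running total 312.44
Total 312.44.

312.44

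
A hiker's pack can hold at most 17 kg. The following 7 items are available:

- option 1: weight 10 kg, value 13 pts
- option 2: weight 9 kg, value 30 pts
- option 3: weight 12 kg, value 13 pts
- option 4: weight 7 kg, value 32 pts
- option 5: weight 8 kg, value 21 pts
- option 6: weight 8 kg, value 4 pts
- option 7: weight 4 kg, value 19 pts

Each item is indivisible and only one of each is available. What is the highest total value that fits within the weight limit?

62 pts

Check high-value combinations within 17 kg:
- option 2+option 4: weight 9+7=16, value 30+32=62
- option 4+option 5: weight 7+8=15, value 32+21=53
- option 4+option 7: weight 7+4=11, value 32+19=51
- option 2+option 5: weight 9+8=17, value 30+21=51
- option 2+option 7: weight 9+4=13, value 30+19=49
Best: 62 pts.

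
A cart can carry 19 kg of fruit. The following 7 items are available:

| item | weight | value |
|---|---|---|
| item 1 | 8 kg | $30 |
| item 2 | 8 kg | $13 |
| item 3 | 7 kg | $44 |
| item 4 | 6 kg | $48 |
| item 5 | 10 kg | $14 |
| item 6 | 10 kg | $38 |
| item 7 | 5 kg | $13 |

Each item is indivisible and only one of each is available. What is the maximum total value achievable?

$105

Check high-value combinations within 19 kg:
- item 3+item 4+item 7: weight 7+6+5=18, value 44+48+13=105
- item 3+item 4: weight 7+6=13, value 44+48=92
- item 1+item 4+item 7: weight 8+6+5=19, value 30+48+13=91
- item 4+item 6: weight 6+10=16, value 48+38=86
- item 3+item 6: weight 7+10=17, value 44+38=82
Best: $105.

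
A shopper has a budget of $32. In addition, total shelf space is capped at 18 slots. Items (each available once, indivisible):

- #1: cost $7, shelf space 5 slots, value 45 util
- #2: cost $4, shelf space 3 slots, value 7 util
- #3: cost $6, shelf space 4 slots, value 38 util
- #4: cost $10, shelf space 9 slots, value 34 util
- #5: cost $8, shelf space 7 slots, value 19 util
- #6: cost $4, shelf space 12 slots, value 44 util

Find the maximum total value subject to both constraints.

117 util

Feasible sets respecting both limits:
- #1+#3+#4: cost 23, shelf space 18, value 117
- #1+#3+#5: cost 21, shelf space 16, value 102
- #1+#2+#3: cost 17, shelf space 12, value 90
Best: 117 util.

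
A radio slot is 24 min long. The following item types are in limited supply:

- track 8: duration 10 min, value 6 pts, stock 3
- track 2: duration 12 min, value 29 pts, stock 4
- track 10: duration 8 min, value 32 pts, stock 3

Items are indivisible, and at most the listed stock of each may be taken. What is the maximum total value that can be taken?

Top feasible selections:
- 3×track 10: duration 24, value 96
- 2×track 10: duration 16, value 64
- 1×track 2 + 1×track 10: duration 20, value 61
- 2×track 2: duration 24, value 58
Best: 96 pts.

96 pts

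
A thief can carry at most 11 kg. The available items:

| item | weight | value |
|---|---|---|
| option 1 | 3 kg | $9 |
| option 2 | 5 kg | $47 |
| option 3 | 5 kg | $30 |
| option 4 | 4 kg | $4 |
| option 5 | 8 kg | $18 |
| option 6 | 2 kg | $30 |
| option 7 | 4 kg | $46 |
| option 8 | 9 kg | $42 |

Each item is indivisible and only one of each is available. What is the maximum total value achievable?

$123

Check high-value combinations within 11 kg:
- option 2+option 6+option 7: weight 5+2+4=11, value 47+30+46=123
- option 3+option 6+option 7: weight 5+2+4=11, value 30+30+46=106
- option 2+option 7: weight 5+4=9, value 47+46=93
Best: $123.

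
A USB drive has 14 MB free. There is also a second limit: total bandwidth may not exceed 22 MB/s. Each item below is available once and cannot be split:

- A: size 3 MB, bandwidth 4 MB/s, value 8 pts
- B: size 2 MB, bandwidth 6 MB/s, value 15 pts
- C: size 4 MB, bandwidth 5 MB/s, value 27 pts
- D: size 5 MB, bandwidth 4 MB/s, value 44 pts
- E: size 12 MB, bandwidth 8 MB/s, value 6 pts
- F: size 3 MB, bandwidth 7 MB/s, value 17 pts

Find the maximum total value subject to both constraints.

Feasible sets respecting both limits:
- B+C+D+F: size 14, bandwidth 22, value 103
- A+B+C+D: size 14, bandwidth 19, value 94
- C+D+F: size 12, bandwidth 16, value 88
Best: 103 pts.

103 pts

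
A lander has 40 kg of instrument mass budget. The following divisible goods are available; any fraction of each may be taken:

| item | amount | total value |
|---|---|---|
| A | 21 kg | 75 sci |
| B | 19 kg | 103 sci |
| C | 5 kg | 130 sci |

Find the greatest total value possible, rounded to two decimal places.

290.14

Take in order of value per unit:
- C (130/5 per unit): all 5 → value 130, running total 130.00
- B (103/19 per unit): all 19 → value 103, running total 233.00
- A (75/21 per unit): 16 of 21 → value 16×75/21 = 57.1429, running total 290.14
Total 290.14.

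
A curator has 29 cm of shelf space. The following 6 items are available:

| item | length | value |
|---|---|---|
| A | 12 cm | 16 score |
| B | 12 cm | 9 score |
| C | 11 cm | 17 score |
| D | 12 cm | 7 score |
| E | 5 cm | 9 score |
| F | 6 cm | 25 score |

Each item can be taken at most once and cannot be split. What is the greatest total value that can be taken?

58 score

Check high-value combinations within 29 cm:
- A+C+F: length 12+11+6=29, value 16+17+25=58
- C+E+F: length 11+5+6=22, value 17+9+25=51
- B+C+F: length 12+11+6=29, value 9+17+25=51
Best: 58 score.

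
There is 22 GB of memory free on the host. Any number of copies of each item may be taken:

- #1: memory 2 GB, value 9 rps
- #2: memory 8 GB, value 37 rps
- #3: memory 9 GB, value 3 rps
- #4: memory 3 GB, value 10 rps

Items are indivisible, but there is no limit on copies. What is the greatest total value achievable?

Best value-per-unit is #2 at 37/8; filling with it alone gives 2×37 = 74.
Optimal mix: 3×#1 + 2×#2 → memory 22, value 101.

101 rps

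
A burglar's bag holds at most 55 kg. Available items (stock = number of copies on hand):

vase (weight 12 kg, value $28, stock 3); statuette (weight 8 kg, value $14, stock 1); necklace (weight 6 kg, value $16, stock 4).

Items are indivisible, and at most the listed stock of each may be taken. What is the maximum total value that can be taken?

Top feasible selections:
- 3×vase + 3×necklace: weight 54, value 132
- 2×vase + 4×necklace: weight 48, value 120
Best: $132.

$132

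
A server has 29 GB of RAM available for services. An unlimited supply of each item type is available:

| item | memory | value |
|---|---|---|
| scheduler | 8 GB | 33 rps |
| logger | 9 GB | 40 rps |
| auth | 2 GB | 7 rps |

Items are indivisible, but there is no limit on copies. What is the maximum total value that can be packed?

127 rps

Best value-per-unit is logger at 40/9; filling with it alone gives 3×40 = 120.
Optimal mix: 3×logger + 1×auth → memory 29, value 127.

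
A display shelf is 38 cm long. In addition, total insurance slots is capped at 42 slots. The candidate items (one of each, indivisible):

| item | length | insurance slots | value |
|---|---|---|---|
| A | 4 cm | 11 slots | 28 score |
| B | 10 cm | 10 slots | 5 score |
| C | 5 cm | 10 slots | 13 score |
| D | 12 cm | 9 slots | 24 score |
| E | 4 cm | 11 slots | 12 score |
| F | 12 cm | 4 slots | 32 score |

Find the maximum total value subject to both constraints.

Feasible sets respecting both limits:
- A+C+D+F: length 33, insurance slots 34, value 97
- A+D+E+F: length 32, insurance slots 35, value 96
- A+B+D+F: length 38, insurance slots 34, value 89
Best: 97 score.

97 score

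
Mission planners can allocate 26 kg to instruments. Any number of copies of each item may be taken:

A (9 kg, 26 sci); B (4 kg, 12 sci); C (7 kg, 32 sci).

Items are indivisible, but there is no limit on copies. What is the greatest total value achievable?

108 sci

Best value-per-unit is C at 32/7; filling with it alone gives 3×32 = 96.
Optimal mix: 1×B + 3×C → mass 25, value 108.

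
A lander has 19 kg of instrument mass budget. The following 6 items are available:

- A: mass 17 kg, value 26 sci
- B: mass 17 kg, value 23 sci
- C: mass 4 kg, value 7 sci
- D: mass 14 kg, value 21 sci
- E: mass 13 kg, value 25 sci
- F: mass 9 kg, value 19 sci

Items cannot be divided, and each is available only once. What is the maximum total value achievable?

32 sci

Check high-value combinations within 19 kg:
- C+E: mass 4+13=17, value 7+25=32
- C+D: mass 4+14=18, value 7+21=28
- C+F: mass 4+9=13, value 7+19=26
- A: mass 17, value 26
Best: 32 sci.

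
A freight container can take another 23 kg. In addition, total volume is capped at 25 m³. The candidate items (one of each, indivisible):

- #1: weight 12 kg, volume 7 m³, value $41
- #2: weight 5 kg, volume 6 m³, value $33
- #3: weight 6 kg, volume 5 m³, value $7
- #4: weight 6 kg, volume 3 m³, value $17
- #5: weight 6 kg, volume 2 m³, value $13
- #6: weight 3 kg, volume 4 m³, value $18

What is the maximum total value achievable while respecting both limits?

$92

Feasible sets respecting both limits:
- #1+#2+#6: weight 20, volume 17, value 92
- #1+#2+#4: weight 23, volume 16, value 91
- #1+#2+#5: weight 23, volume 15, value 87
- #1+#2+#3: weight 23, volume 18, value 81
Best: $92.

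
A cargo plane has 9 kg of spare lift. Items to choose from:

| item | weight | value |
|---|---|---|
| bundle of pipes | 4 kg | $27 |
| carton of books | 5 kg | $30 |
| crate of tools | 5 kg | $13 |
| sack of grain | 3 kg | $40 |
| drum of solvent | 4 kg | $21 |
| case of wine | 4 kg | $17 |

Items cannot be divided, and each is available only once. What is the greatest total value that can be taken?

$70

Check high-value combinations within 9 kg:
- carton of books+sack of grain: weight 5+3=8, value 30+40=70
- bundle of pipes+sack of grain: weight 4+3=7, value 27+40=67
- sack of grain+drum of solvent: weight 3+4=7, value 40+21=61
- sack of grain+case of wine: weight 3+4=7, value 40+17=57
- bundle of pipes+carton of books: weight 4+5=9, value 27+30=57
Best: $70.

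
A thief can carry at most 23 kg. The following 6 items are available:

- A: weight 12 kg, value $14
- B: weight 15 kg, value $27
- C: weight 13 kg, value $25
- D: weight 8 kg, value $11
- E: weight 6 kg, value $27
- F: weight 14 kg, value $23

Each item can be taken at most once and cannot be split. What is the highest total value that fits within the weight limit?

$54

This is a 0/1 knapsack; check combinations near the capacity.
- B+E: weight 15+6=21, value 27+27=54
- C+E: weight 13+6=19, value 25+27=52
- E+F: weight 6+14=20, value 27+23=50
- A+E: weight 12+6=18, value 14+27=41
Best: $54.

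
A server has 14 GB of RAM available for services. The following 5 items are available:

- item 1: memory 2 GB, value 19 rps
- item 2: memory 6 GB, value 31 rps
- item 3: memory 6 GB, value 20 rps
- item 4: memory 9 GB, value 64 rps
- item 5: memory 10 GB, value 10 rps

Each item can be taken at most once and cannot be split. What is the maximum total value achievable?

Check high-value combinations within 14 GB:
- item 1+item 4: memory 2+9=11, value 19+64=83
- item 1+item 2+item 3: memory 2+6+6=14, value 19+31+20=70
- item 4: memory 9, value 64
- item 2+item 3: memory 6+6=12, value 31+20=51
- item 1+item 2: memory 2+6=8, value 19+31=50
Best: 83 rps.

83 rps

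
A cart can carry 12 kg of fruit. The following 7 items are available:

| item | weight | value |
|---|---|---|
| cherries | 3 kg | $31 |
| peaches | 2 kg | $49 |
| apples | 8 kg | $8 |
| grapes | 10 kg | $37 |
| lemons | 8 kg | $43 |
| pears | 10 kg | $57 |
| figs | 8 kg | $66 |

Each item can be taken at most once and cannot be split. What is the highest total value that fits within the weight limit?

$115

Check high-value combinations within 12 kg:
- peaches+figs: weight 2+8=10, value 49+66=115
- peaches+pears: weight 2+10=12, value 49+57=106
- cherries+figs: weight 3+8=11, value 31+66=97
- peaches+lemons: weight 2+8=10, value 49+43=92
- peaches+grapes: weight 2+10=12, value 49+37=86
Best: $115.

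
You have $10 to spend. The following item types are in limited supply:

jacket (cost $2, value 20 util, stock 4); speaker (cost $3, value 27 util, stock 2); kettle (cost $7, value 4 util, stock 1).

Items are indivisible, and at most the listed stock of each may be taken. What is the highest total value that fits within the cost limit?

94 util

Top feasible selections:
- 2×jacket + 2×speaker: cost 10, value 94
- 3×jacket + 1×speaker: cost 9, value 87
Best: 94 util.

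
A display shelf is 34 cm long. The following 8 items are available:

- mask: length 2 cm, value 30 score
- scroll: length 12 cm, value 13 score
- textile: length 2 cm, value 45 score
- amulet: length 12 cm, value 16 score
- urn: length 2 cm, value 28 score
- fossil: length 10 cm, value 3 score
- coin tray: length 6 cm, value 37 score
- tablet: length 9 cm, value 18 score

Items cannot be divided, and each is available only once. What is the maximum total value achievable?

174 score

Check high-value combinations within 34 cm:
- mask+textile+amulet+urn+coin tray+tablet: length 2+2+12+2+6+9=33, value 30+45+16+28+37+18=174
- mask+scroll+textile+urn+coin tray+tablet: length 2+12+2+2+6+9=33, value 30+13+45+28+37+18=171
- mask+textile+urn+fossil+coin tray+tablet: length 2+2+2+10+6+9=31, value 30+45+28+3+37+18=161
- mask+textile+amulet+urn+fossil+coin tray: length 2+2+12+2+10+6=34, value 30+45+16+28+3+37=159
- mask+textile+urn+coin tray+tablet: length 2+2+2+6+9=21, value 30+45+28+37+18=158
Best: 174 score.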